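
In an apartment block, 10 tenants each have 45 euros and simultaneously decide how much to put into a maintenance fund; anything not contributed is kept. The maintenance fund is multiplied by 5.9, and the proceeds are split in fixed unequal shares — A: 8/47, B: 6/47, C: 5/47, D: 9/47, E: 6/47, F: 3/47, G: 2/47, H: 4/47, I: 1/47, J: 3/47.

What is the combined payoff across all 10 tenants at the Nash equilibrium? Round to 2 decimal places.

Each unit j contributes comes back to j as 5.9 × (j's share), so j prefers to contribute only if that share exceeds 1/5.9 = 0.1695; otherwise keeping the unit dominates.
A and D clear that bar, contributing 45 each; the remaining 8 contribute 0. Total contributed: 90.
The maintenance fund pays out 5.9 × 90 = 531.00 in total (split across the unequal shares, but the aggregate is all that matters for the group sum).
The 8 free-riders keep 45 each, adding 360. Group total = 360 + 531.00 = 891.00.

891.00 euros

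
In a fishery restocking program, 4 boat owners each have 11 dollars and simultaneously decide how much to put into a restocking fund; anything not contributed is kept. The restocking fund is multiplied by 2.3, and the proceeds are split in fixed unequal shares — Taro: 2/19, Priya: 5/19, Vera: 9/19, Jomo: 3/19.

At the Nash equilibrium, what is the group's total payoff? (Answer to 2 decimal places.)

58.30 dollars

Player j's private return per contributed unit is 2.3 × (j's share). Contributing is weakly dominant for j when that share is at least 1/2.3 = 0.4348, and contributing 0 is dominant otherwise.
The only share above 0.4348 is Vera's 9/19, contributing 11; the remaining 3 contribute 0. Total contributed: 11.
The restocking fund pays out 2.3 × 11 = 25.30 in total (split across the unequal shares, but the aggregate is all that matters for the group sum).
The 3 free-riders keep 11 each, adding 33. Group total = 33 + 25.30 = 58.30.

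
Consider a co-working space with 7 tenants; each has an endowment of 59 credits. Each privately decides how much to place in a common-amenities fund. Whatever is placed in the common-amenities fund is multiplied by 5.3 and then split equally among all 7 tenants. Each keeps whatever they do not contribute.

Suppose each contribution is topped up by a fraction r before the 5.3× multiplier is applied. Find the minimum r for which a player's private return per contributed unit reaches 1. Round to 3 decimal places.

0.321

With matching at rate r, one contributed unit becomes (1 + r) in the common-amenities fund and returns 5.3 × (1 + r) / 7 to the contributor.
Setting this equal to 1: 1 + r = 7/5.3 = 1.3208.
So the minimum matching rate is r = 1.3208 − 1 = 0.321.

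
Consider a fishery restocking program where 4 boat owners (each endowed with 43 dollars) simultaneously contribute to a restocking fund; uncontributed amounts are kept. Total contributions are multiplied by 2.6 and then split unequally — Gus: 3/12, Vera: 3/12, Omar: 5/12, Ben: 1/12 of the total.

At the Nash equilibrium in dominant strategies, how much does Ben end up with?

52.32 dollars

A player with share s gets back 2.6·s per unit contributed, so full contribution is dominant for anyone with s > 1/2.6 = 0.3846 and zero contribution is dominant for anyone below.
The only share above 0.3846 is Omar's 5/12, contributing 43; the remaining 3 contribute 0. Total contributed: 43.
Ben keeps 43 and receives 2.6 × 43 × 1/12 = 9.32 from the restocking fund, for a payoff of 52.32.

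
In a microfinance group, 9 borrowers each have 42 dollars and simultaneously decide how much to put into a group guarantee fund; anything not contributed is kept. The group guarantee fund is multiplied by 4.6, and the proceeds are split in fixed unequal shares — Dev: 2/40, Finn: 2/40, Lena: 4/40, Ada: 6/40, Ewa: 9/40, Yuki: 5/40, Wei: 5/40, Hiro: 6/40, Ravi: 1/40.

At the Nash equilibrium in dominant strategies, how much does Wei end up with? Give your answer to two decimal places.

A player with share s gets back 4.6·s per unit contributed, so full contribution is dominant for anyone with s > 1/4.6 = 0.2174 and zero contribution is dominant for anyone below.
The only share above 0.2174 is Ewa's 9/40, contributing 42; the remaining 8 contribute 0. Total contributed: 42.
Wei keeps 42 and receives 4.6 × 42 × 5/40 = 24.15 from the group guarantee fund, for a payoff of 66.15.

66.15 dollars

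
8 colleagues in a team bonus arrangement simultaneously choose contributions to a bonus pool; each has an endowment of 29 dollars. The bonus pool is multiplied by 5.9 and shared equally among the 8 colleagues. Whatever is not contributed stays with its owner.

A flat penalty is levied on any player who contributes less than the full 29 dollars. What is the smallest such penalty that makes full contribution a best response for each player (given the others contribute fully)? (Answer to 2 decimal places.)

7.61 dollars

Given the others contribute fully, the best deviation is to contribute 0 (any partial contribution still incurs the fine and gives up units whose private return 0.7375 is below 1).
Deviating from 29 to 0 saves 29 dollars but forfeits the deviator's share of the drop in the bonus pool: 5.9/8 × 29 = 21.39.
So the deviation gain is 29 − 21.39 = 7.61, and the fine must be at least 7.61 dollars to wipe it out.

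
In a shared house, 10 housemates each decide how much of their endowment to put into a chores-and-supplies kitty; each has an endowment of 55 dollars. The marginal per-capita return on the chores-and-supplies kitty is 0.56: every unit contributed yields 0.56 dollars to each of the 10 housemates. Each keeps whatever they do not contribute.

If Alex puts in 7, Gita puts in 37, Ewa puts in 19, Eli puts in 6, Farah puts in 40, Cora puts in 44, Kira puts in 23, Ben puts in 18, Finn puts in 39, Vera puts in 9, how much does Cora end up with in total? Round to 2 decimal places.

Total contributed: 7 + 37 + 19 + 6 + 40 + 44 + 23 + 18 + 39 + 9 = 242.
Each receives 0.56 × 242 = 135.52 from the chores-and-supplies kitty.
Cora keeps 55 − 44 = 11, so Cora's payoff is 11 + 135.52 = 146.52.

146.52 dollars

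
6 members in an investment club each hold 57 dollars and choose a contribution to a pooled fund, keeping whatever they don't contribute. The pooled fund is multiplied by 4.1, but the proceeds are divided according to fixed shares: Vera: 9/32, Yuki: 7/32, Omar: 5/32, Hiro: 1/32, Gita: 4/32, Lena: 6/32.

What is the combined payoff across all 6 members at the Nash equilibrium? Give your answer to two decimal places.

518.70 dollars

A player with share s gets back 4.1·s per unit contributed, so full contribution is dominant for anyone with s > 1/4.1 = 0.2439 and zero contribution is dominant for anyone below.
Vera alone (share 9/32) is above the threshold, contributing 57; the remaining 5 contribute 0. Total contributed: 57.
The pooled fund pays out 4.1 × 57 = 233.70 in total (split across the unequal shares, but the aggregate is all that matters for the group sum).
The 5 free-riders keep 57 each, adding 285. Group total = 285 + 233.70 = 518.70.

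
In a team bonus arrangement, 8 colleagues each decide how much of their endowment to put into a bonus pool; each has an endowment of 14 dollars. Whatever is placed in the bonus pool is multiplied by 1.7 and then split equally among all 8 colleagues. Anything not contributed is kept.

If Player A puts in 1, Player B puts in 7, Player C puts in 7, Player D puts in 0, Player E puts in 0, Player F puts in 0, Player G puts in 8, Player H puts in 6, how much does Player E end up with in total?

Total contributed: 1 + 7 + 7 + 0 + 0 + 0 + 8 + 6 = 29.
Each receives 1.7 × 29 / 8 = 6.16 from the bonus pool.
Player E keeps 14 − 0 = 14, so Player E's payoff is 14 + 6.16 = 20.16.

20.16 dollars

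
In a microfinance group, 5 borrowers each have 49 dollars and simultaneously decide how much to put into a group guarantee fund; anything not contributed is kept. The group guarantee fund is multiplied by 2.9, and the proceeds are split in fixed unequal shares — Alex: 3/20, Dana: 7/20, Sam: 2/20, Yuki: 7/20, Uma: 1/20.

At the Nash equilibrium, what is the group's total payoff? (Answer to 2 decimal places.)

Player j's private return per contributed unit is 2.9 × (j's share). Contributing is weakly dominant for j when that share is at least 1/2.9 = 0.3448, and contributing 0 is dominant otherwise.
The shares above 0.3448 belong to Dana and Yuki, contributing 49 each; the remaining 3 contribute 0. Total contributed: 98.
The group guarantee fund pays out 2.9 × 98 = 284.20 in total (split across the unequal shares, but the aggregate is all that matters for the group sum).
The 3 free-riders keep 49 each, adding 147. Group total = 147 + 284.20 = 431.20.

431.20 dollars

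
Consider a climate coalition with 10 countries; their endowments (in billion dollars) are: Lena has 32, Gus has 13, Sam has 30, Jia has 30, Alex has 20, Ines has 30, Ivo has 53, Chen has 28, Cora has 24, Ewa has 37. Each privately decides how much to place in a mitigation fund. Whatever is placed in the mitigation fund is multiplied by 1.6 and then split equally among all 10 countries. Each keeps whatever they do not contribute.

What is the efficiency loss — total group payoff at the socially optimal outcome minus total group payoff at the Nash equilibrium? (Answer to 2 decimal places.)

The private return per contributed unit is 1.6/10 = 0.1600 < 1 for every player regardless of endowment, so the Nash equilibrium is zero contribution and the group total is Σ E_j = 32 + 13 + 30 + 30 + 20 + 30 + 53 + 28 + 24 + 37 = 297.
Each contributed unit returns 1.600 to the group, so the social optimum is full contribution by everyone: group total = 1.600 × 297 = 475.20.
Efficiency loss = (1.600 − 1) × 297 = 178.20.

178.20 billion dollars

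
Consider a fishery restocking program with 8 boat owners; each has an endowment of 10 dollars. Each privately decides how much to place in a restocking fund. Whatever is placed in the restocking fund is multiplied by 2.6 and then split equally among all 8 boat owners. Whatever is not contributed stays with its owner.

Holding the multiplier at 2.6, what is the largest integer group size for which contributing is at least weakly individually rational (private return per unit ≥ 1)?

Private return per unit is 2.6/(group size), which is ≥ 1 whenever the group size is ≤ 2.6.
The largest such integer is 2.

2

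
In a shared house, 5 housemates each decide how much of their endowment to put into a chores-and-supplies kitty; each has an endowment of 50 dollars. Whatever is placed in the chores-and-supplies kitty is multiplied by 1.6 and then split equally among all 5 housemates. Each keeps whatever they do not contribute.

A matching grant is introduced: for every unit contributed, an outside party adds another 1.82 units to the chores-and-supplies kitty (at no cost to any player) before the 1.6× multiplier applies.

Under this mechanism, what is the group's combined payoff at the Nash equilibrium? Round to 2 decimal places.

With the mechanism, a contributed unit returns 1.6 × 2.82 / 5 = 0.9024 per unit of net cost — still below 1 — so contributing 0 remains dominant for every player.
Everyone keeps their endowment and the group total is 5 × 50 = 250.

250.00 dollars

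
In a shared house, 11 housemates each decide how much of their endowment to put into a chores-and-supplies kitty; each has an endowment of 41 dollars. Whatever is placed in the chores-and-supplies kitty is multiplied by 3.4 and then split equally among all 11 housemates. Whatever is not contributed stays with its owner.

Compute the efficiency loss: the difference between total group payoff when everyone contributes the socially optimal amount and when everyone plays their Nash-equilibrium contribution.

1082.40 dollars

Each contributed unit returns 3.4/11 = 0.3091 to its contributor — below 1 — so contributing 0 is dominant for every player. At the Nash equilibrium everyone keeps their 41, and the group total is 11 × 41 = 451.
Each contributed unit returns 3.400 to the group as a whole (0.3091 to each of 11 players), which exceeds 1, so the social optimum is full contribution: group total = 3.400 × 451 = 1533.40.
Efficiency loss = 1533.40 − 451 = 1082.40.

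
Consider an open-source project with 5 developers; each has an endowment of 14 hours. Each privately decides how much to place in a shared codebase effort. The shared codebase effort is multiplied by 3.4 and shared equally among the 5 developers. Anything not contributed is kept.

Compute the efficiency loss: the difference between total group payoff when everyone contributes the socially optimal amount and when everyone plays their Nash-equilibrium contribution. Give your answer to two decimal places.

168.00 hours

Each contributed unit returns 3.4/5 = 0.6800 to its contributor — below 1 — so contributing 0 is dominant for every player. At the Nash equilibrium everyone keeps their 14, and the group total is 5 × 14 = 70.
Each contributed unit returns 3.400 to the group as a whole (0.6800 to each of 5 players), which exceeds 1, so the social optimum is full contribution: group total = 3.400 × 70 = 238.00.
Efficiency loss = 238.00 − 70 = 168.00.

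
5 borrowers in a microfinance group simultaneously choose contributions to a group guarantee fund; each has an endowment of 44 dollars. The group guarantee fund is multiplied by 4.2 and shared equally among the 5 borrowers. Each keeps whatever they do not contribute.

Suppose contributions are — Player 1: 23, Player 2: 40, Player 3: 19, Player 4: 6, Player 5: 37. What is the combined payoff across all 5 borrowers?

Total contributed: 23 + 40 + 19 + 6 + 37 = 125; total kept: 5 × 44 − 125 = 95.
The group guarantee fund pays out 4.2 × 125 = 525.00 in aggregate.
Group total = 95 + 525.00 = 620.00.

620.00 dollars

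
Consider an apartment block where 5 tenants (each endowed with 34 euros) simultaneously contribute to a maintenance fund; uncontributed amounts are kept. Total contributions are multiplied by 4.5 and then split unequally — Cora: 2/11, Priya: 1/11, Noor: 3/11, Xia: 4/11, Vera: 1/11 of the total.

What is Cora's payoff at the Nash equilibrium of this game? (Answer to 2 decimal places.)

89.64 euros

Each unit j contributes comes back to j as 4.5 × (j's share), so j prefers to contribute only if that share exceeds 1/4.5 = 0.2222; otherwise keeping the unit dominates.
Noor and Xia are above the threshold, contributing 34 each; the remaining 3 contribute 0. Total contributed: 68.
Cora keeps 34 and receives 4.5 × 68 × 2/11 = 55.64 from the maintenance fund, for a payoff of 89.64.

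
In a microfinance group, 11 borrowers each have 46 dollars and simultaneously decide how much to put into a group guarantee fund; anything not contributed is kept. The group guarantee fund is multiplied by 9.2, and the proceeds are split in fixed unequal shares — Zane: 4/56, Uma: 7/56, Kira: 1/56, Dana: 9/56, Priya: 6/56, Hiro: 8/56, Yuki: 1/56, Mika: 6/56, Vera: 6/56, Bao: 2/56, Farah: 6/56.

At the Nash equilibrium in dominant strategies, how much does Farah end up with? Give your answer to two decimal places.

182.03 dollars

Player j's private return per contributed unit is 9.2 × (j's share). Contributing is weakly dominant for j when that share is at least 1/9.2 = 0.1087, and contributing 0 is dominant otherwise.
Uma, Dana and Hiro clear that bar, contributing 46 each; the remaining 8 contribute 0. Total contributed: 138.
Farah keeps 46 and receives 9.2 × 138 × 6/56 = 136.03 from the group guarantee fund, for a payoff of 182.03.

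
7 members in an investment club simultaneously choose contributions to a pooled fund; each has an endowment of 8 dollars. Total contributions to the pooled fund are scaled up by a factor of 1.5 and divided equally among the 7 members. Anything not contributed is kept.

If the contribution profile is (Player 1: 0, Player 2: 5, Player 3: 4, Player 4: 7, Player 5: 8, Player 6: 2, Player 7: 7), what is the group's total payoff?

72.50 dollars

Total contributed: 0 + 5 + 4 + 7 + 8 + 2 + 7 = 33; total kept: 7 × 8 − 33 = 23.
The pooled fund pays out 1.5 × 33 = 49.50 in aggregate.
Group total = 23 + 49.50 = 72.50.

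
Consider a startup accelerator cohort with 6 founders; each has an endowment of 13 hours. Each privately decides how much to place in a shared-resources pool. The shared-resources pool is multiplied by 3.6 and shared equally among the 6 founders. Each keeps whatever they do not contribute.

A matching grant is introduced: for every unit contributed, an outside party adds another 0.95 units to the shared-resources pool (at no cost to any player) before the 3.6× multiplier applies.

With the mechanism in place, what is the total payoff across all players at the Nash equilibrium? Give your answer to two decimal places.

The effective private return per unit is now 3.6 × 1.95 / 6 = 1.1700 > 1, so every player's dominant strategy flips to full contribution.
So the Nash equilibrium is full contribution by all 6; the group earns 3.6 × 1.95 × 78 = 547.56.

547.56 hours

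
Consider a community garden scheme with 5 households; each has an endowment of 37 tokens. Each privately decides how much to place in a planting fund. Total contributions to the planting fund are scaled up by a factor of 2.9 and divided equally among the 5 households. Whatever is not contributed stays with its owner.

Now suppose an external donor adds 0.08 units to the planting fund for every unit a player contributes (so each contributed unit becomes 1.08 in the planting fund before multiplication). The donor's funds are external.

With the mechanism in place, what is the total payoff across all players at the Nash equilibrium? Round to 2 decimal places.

Even with the mechanism, each unit contributed returns only 2.9 × 1.08 / 5 = 0.6264 per unit of net cost, so contributing nothing is still dominant.
At the Nash equilibrium no one contributes; group total payoff = 5 × 37 = 185.

185.00 tokens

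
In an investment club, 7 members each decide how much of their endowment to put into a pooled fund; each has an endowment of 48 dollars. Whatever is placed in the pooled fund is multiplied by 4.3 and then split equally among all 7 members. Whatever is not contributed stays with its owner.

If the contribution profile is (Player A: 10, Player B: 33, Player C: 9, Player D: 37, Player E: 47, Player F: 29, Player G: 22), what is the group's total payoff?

Total contributed: 10 + 33 + 9 + 37 + 47 + 29 + 22 = 187; total kept: 7 × 48 − 187 = 149.
The pooled fund pays out 4.3 × 187 = 804.10 in aggregate.
Group total = 149 + 804.10 = 953.10.

953.10 dollars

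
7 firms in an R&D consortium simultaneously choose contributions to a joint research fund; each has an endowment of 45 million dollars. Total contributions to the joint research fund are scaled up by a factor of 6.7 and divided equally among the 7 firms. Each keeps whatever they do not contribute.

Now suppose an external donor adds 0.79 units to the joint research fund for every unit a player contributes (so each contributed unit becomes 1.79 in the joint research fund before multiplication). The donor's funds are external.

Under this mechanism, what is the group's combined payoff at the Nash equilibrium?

Under the mechanism each unit contributed yields 6.7 × 1.79 / 7 = 1.7133 back to its contributor per unit of net cost, which exceeds 1, making full contribution the dominant choice for everyone.
At the Nash equilibrium everyone contributes 45. Group total payoff = 6.7 × 1.79 × 315 = 3777.80.

3777.80 million dollars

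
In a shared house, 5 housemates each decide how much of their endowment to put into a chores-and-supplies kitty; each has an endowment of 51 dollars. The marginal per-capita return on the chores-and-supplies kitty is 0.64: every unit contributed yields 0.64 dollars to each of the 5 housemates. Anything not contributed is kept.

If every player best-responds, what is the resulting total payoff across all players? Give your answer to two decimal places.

The private return per contributed unit is 0.64 < 1, so contributing 0 is dominant for every player. At the Nash equilibrium everyone keeps their 51, and the group total is 5 × 51 = 255.

255.00 dollars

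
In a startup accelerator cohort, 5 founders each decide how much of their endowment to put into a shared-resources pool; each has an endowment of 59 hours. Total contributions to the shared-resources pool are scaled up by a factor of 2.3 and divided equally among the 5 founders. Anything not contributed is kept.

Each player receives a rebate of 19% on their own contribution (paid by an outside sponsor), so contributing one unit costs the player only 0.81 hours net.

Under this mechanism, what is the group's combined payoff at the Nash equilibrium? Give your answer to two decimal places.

295.00 hours

The effective private return is (2.3/5) / 0.81 = 0.5679, which is still under 1, so the mechanism doesn't change anyone's dominant strategy: zero contribution.
At the Nash equilibrium no one contributes; group total payoff = 5 × 59 = 295.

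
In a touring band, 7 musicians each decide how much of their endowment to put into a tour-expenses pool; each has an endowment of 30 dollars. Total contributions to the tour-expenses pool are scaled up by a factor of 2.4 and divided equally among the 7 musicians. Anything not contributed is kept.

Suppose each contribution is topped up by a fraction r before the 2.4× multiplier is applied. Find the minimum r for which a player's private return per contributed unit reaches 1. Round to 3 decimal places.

With matching at rate r, one contributed unit becomes (1 + r) in the tour-expenses pool and returns 2.4 × (1 + r) / 7 to the contributor.
Setting this equal to 1: 1 + r = 7/2.4 = 2.9167.
So the minimum matching rate is r = 2.9167 − 1 = 1.917.

1.917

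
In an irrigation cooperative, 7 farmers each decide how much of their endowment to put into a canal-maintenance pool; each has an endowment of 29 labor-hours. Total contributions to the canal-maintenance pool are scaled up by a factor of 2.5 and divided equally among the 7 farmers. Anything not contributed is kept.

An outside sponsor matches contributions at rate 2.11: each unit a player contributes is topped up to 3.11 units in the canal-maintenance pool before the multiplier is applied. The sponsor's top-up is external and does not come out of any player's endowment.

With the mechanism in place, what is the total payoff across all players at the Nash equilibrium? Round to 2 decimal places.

1578.33 labor-hours

Under the mechanism each unit contributed yields 2.5 × 3.11 / 7 = 1.1107 back to its contributor per unit of net cost, which exceeds 1, making full contribution the dominant choice for everyone.
At the Nash equilibrium everyone contributes 29. Group total payoff = 2.5 × 3.11 × 203 = 1578.33.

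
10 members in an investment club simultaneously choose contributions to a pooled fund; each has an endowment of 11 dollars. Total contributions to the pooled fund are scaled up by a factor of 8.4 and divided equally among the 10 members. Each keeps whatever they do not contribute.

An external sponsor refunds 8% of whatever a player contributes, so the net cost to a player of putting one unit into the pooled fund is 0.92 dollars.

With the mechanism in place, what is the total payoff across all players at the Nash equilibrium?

110.00 dollars

The effective private return is (8.4/10) / 0.92 = 0.9130, which is still under 1, so the mechanism doesn't change anyone's dominant strategy: zero contribution.
Everyone keeps their endowment and the group total is 10 × 11 = 110.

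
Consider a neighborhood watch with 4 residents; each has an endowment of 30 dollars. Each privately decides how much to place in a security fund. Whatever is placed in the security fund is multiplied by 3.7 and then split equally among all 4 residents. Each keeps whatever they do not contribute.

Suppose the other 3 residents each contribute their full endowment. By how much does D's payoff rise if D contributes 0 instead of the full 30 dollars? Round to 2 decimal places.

2.25 dollars

Switching from a contribution of 30 to 0 lets D keep an extra 30 dollars, but lowers the security fund by 30, which costs D their own share of that drop: 3.7/4 × 30 = 27.75.
Net gain = 30 − 27.75 = 2.25. The private return per contributed unit (0.9250) is below 1, so free-riding is indeed the best response regardless of what the others do.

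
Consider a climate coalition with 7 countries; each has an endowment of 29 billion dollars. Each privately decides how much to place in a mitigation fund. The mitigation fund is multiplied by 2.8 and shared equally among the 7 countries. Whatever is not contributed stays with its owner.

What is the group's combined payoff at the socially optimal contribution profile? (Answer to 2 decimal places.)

Each contributed unit returns 2.800 to the group as a whole (0.4000 to each of 7 players), which exceeds 1, so the social optimum is full contribution: group total = 2.800 × 203 = 568.40.

568.40 billion dollars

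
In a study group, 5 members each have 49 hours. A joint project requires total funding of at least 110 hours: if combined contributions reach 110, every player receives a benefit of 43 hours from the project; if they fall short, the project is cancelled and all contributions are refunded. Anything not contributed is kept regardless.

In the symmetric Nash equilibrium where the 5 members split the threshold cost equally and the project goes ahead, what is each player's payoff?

Equal share of the threshold: 110/5 = 22.
At this profile no one gains by cutting their contribution: any cut drops the total below 110, the project is cancelled, contributions are refunded, and the deviator ends with 49, which is less than 49 − 22 + 43 = 70. Contributing more than 22 just wastes the excess. So contributing exactly 22 is a best response.
Each player's payoff: 49 − 22 + 43 = 70.

70 hours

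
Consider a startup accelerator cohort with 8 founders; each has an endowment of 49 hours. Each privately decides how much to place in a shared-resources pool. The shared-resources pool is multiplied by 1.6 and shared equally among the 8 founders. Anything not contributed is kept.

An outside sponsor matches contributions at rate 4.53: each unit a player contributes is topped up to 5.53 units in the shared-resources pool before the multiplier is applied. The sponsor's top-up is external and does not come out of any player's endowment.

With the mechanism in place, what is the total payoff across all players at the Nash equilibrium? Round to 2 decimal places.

3468.42 hours

Under the mechanism each unit contributed yields 1.6 × 5.53 / 8 = 1.1060 back to its contributor per unit of net cost, which exceeds 1, making full contribution the dominant choice for everyone.
At the Nash equilibrium everyone contributes 49. Group total payoff = 1.6 × 5.53 × 392 = 3468.42.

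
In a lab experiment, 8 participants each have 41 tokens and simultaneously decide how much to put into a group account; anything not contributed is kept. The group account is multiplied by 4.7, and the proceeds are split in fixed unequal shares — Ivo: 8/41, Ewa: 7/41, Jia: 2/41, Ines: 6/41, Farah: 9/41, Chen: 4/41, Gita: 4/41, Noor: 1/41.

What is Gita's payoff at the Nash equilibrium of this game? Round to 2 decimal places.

A player with share s gets back 4.7·s per unit contributed, so full contribution is dominant for anyone with s > 1/4.7 = 0.2128 and zero contribution is dominant for anyone below.
Only Farah (9/41) clears that bar, contributing 41; the remaining 7 contribute 0. Total contributed: 41.
Gita keeps 41 and receives 4.7 × 41 × 4/41 = 18.80 from the group account, for a payoff of 59.80.

59.80 tokens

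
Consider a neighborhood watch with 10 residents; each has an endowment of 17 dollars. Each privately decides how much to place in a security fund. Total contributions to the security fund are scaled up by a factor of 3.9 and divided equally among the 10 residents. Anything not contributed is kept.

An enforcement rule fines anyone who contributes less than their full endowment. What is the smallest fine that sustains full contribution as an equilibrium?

Given the others contribute fully, the best deviation is to contribute 0 (any partial contribution still incurs the fine and gives up units whose private return 0.3900 is below 1).
Deviating from 17 to 0 saves 17 dollars but forfeits the deviator's share of the drop in the security fund: 3.9/10 × 17 = 6.63.
So the deviation gain is 17 − 6.63 = 10.37, and the fine must be at least 10.37 dollars to wipe it out.

10.37 dollars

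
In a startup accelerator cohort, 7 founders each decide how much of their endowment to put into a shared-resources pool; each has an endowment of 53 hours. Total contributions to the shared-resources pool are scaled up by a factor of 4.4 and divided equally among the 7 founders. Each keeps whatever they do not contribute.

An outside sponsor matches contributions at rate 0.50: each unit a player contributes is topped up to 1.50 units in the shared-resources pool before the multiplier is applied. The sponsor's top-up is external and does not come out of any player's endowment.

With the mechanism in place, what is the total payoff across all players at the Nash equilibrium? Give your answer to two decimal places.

The effective private return is 4.4 × 1.50 / 7 = 0.9429, which is still under 1, so the mechanism doesn't change anyone's dominant strategy: zero contribution.
Everyone keeps their endowment and the group total is 7 × 53 = 371.

371.00 hours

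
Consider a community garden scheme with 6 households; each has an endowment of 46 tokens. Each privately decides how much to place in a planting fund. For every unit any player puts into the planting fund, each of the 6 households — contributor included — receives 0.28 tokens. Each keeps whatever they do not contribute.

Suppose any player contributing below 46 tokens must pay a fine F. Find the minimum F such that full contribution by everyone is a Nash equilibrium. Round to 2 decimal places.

Given the others contribute fully, the best deviation is to contribute 0 (any partial contribution still incurs the fine and gives up units whose private return 0.28 is below 1).
Deviating from 46 to 0 saves 46 tokens but forfeits the deviator's share of the drop in the planting fund: 0.28 × 46 = 12.88.
So the deviation gain is 46 − 12.88 = 33.12, and the fine must be at least 33.12 tokens to wipe it out.

33.12 tokens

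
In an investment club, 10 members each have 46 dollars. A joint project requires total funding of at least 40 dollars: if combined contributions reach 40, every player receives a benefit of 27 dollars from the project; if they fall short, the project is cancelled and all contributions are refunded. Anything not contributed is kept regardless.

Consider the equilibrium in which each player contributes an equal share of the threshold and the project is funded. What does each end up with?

Equal share of the threshold: 40/10 = 4.
At this profile no one gains by cutting their contribution: any cut drops the total below 40, the project is cancelled, contributions are refunded, and the deviator ends with 46, which is less than 46 − 4 + 27 = 69. Contributing more than 4 just wastes the excess. So contributing exactly 4 is a best response.
Each player's payoff: 46 − 4 + 27 = 69.

69 dollars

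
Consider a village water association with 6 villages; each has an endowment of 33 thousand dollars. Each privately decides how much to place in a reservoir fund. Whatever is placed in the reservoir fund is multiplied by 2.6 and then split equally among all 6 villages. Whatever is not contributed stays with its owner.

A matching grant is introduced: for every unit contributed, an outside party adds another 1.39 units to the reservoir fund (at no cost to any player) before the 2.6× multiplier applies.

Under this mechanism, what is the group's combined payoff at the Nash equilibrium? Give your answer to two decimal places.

With the mechanism, a contributed unit returns 2.6 × 2.39 / 6 = 1.0357 per unit of net cost to the contributor — now above 1 — so contributing fully is weakly dominant for every player.
At the Nash equilibrium everyone contributes 33. Group total payoff = 2.6 × 2.39 × 198 = 1230.37.

1230.37 thousand dollars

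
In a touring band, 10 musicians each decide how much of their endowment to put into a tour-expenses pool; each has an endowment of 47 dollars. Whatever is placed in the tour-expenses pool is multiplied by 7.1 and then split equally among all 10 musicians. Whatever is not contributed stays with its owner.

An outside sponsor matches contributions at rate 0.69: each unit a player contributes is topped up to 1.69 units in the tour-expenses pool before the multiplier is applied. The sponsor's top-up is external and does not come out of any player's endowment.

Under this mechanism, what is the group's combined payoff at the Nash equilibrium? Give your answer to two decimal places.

The effective private return per unit is now 7.1 × 1.69 / 10 = 1.1999 > 1, so every player's dominant strategy flips to full contribution.
So the Nash equilibrium is full contribution by all 10; the group earns 7.1 × 1.69 × 470 = 5639.53.

5639.53 dollars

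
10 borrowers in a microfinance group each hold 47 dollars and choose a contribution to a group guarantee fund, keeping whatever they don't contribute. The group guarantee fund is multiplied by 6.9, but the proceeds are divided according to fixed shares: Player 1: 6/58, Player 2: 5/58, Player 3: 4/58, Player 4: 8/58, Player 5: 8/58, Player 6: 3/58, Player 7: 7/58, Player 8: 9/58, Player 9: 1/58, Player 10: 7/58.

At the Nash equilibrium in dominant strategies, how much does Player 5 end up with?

Player j's private return per contributed unit is 6.9 × (j's share). Contributing is weakly dominant for j when that share is at least 1/6.9 = 0.1449, and contributing 0 is dominant otherwise.
The only share above 0.1449 is Player 8's 9/58, contributing 47; the remaining 9 contribute 0. Total contributed: 47.
Player 5 keeps 47 and receives 6.9 × 47 × 8/58 = 44.73 from the group guarantee fund, for a payoff of 91.73.

91.73 dollars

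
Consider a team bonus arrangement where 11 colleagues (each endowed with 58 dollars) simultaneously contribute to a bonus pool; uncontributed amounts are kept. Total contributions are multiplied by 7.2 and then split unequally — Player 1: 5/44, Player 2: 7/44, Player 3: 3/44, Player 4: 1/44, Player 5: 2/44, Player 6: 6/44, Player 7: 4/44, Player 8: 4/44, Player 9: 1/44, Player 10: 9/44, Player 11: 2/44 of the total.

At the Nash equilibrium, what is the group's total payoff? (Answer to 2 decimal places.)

1357.20 dollars

Each unit j contributes comes back to j as 7.2 × (j's share), so j prefers to contribute only if that share exceeds 1/7.2 = 0.1389; otherwise keeping the unit dominates.
The shares above 0.1389 belong to Player 2 and Player 10, contributing 58 each; the remaining 9 contribute 0. Total contributed: 116.
The bonus pool pays out 7.2 × 116 = 835.20 in total (split across the unequal shares, but the aggregate is all that matters for the group sum).
The 9 free-riders keep 58 each, adding 522. Group total = 522 + 835.20 = 1357.20.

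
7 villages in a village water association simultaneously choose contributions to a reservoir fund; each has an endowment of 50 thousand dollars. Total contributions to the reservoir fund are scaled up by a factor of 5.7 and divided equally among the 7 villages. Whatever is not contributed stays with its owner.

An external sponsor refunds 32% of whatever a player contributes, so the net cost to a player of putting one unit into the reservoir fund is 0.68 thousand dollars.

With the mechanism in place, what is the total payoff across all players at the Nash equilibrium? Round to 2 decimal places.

2107.00 thousand dollars

With the mechanism, a contributed unit returns (5.7/7) / 0.68 = 1.1975 per unit of net cost to the contributor — now above 1 — so contributing fully is weakly dominant for every player.
At the Nash equilibrium everyone contributes 50. Group total payoff = 7 × (50 × 0.32 + 5.7 × 50) = 2107.00.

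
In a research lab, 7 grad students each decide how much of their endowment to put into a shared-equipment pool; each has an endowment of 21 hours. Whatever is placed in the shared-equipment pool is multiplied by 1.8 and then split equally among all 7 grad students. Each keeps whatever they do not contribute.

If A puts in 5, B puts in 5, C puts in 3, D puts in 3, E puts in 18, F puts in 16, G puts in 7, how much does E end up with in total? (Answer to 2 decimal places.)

17.66 hours

Total contributed: 5 + 5 + 3 + 3 + 18 + 16 + 7 = 57.
Each receives 1.8 × 57 / 7 = 14.66 from the shared-equipment pool.
E keeps 21 − 18 = 3, so E's payoff is 3 + 14.66 = 17.66.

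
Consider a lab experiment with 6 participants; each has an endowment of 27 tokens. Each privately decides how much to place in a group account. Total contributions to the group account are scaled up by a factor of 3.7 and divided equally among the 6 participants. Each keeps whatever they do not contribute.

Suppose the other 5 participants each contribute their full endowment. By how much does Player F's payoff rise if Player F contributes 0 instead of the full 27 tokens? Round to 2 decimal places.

10.35 tokens

Switching from a contribution of 27 to 0 lets Player F keep an extra 27 tokens, but lowers the group account by 27, which costs Player F their own share of that drop: 3.7/6 × 27 = 16.65.
Net gain = 27 − 16.65 = 10.35. The private return per contributed unit (0.6167) is below 1, so free-riding is indeed the best response regardless of what the others do.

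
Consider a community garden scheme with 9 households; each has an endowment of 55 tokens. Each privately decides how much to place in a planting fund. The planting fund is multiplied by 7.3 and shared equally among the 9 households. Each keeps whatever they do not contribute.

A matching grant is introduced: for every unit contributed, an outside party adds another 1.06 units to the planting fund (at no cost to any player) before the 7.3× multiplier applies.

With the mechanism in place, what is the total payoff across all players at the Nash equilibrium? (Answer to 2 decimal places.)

With the mechanism, a contributed unit returns 7.3 × 2.06 / 9 = 1.6709 per unit of net cost to the contributor — now above 1 — so contributing fully is weakly dominant for every player.
So the Nash equilibrium is full contribution by all 9; the group earns 7.3 × 2.06 × 495 = 7443.81.

7443.81 tokens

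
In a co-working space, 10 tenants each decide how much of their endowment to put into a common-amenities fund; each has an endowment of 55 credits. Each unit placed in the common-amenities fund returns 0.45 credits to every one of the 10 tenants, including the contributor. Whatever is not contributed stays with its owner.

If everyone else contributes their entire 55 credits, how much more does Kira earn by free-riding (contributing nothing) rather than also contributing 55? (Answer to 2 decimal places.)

Switching from a contribution of 55 to 0 lets Kira keep an extra 55 credits, but lowers the common-amenities fund by 55, which costs Kira their own share of that drop: 0.45 × 55 = 24.75.
Net gain = 55 − 24.75 = 30.25. The private return per contributed unit (0.45) is below 1, so free-riding is indeed the best response regardless of what the others do.

30.25 credits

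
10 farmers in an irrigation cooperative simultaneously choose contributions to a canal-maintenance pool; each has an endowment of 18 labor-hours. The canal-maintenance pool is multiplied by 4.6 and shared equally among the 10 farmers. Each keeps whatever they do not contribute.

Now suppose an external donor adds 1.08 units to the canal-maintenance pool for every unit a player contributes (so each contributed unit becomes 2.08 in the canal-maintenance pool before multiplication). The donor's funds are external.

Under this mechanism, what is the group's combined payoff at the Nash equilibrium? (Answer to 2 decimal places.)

The effective private return is 4.6 × 2.08 / 10 = 0.9568, which is still under 1, so the mechanism doesn't change anyone's dominant strategy: zero contribution.
At the Nash equilibrium no one contributes; group total payoff = 10 × 18 = 180.

180.00 labor-hours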